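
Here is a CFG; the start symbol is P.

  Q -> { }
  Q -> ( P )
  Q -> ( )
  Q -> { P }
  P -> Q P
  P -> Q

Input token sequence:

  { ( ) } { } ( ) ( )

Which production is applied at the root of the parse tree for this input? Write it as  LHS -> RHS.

P -> Q P

[P [Q { [P [Q ( )]] }] [P [Q { }] [P [Q ( )] [P [Q ( )]]]]]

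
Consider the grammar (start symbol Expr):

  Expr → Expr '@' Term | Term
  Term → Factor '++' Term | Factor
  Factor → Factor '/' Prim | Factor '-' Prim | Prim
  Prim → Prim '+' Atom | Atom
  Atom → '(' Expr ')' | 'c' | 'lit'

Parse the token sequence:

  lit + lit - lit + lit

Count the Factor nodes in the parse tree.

[Expr [Term [Factor [Factor [Prim [Prim [Atom lit]] + [Atom lit]]] - [Prim [Prim [Atom lit]] + [Atom lit]]]]]

2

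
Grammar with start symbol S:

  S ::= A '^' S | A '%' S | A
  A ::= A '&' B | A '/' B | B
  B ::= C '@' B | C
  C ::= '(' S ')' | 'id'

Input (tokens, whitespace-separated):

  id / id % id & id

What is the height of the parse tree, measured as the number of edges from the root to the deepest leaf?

[S [A [A [B [C id]]] / [B [C id]]] % [S [A [A [B [C id]]] & [B [C id]]]]]

6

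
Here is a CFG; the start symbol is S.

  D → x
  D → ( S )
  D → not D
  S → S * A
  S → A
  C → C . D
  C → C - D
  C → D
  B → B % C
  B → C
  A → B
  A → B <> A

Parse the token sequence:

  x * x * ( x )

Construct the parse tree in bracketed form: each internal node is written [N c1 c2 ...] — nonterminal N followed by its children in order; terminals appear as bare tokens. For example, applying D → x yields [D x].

S
S * A
S * A * A
A * A * A
B * A * A
C * A * A
D * A * A
x * A * A
x * B * A
x * C * A
x * D * A
x * x * A
x * x * B
x * x * C
x * x * D
x * x * ( S )
x * x * ( A )
x * x * ( B )
x * x * ( C )
x * x * ( D )
x * x * ( x )

[S [S [S [A [B [C [D x]]]]] * [A [B [C [D x]]]]] * [A [B [C [D ( [S [A [B [C [D x]]]]] )]]]]]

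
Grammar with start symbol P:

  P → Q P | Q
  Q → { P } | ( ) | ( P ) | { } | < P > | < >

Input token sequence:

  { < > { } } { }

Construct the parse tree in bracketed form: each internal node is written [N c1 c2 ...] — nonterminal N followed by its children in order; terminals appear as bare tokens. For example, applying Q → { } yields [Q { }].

[P [Q { [P [Q < >] [P [Q { }]]] }] [P [Q { }]]]

P
Q P
{ P } P
{ Q P } P
{ < > P } P
{ < > Q } P
{ < > { } } P
{ < > { } } Q
{ < > { } } { }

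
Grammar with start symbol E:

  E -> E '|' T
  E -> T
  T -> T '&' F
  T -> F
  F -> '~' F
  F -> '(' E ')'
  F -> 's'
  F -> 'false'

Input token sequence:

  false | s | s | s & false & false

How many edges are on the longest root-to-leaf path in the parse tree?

[E [E [E [E [T [F false]]] | [T [F s]]] | [T [F s]]] | [T [T [T [F s]] & [F false]] & [F false]]]

6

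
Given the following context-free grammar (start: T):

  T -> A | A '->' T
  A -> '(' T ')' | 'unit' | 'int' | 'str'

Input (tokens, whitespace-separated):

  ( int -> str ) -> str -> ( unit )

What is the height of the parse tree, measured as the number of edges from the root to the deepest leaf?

6

[T [A ( [T [A int] -> [T [A str]]] )] -> [T [A str] -> [T [A ( [T [A unit]] )]]]]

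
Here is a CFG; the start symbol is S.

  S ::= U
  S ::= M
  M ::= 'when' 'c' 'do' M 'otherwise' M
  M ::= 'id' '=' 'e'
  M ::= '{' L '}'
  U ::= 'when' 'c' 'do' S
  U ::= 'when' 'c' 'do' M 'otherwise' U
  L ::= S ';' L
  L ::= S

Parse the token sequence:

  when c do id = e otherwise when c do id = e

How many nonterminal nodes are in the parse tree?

6

[S [U when c do [M id = e] otherwise [U when c do [S [M id = e]]]]]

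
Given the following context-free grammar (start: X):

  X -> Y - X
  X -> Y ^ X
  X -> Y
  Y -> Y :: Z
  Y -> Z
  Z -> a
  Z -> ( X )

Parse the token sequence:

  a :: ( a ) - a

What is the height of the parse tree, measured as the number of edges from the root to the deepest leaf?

[X [Y [Y [Z a]] :: [Z ( [X [Y [Z a]]] )]] - [X [Y [Z a]]]]

6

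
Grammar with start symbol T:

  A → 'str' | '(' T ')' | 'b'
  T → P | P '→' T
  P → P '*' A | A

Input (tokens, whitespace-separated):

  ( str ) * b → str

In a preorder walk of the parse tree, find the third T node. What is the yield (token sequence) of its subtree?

[T [P [P [A ( [T [P [A str]]] )]] * [A b]] → [T [P [A str]]]]

str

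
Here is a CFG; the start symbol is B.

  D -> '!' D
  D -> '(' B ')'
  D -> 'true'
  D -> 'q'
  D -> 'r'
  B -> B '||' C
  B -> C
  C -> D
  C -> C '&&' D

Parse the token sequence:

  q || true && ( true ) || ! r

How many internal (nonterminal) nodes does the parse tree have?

15

[B [B [B [C [D q]]] || [C [C [D true]] && [D ( [B [C [D true]]] )]]] || [C [D ! [D r]]]]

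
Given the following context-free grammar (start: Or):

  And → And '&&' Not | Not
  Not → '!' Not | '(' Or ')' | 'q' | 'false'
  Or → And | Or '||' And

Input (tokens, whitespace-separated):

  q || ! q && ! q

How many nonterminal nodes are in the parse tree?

[Or [Or [And [Not q]]] || [And [And [Not ! [Not q]]] && [Not ! [Not q]]]]

10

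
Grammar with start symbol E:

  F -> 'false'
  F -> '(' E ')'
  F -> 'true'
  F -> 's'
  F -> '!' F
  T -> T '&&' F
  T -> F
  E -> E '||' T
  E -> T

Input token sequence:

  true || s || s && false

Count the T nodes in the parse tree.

[E [E [E [T [F true]]] || [T [F s]]] || [T [T [F s]] && [F false]]]

4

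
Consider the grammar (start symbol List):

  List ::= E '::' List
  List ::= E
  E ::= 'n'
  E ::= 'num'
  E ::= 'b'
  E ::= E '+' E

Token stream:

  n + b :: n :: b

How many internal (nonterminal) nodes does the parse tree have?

[List [E [E n] + [E b]] :: [List [E n] :: [List [E b]]]]

8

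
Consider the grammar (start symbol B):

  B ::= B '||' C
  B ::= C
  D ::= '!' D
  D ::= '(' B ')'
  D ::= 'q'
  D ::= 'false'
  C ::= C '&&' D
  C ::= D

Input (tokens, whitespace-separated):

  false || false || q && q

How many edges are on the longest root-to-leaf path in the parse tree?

5

[B [B [B [C [D false]]] || [C [D false]]] || [C [C [D q]] && [D q]]]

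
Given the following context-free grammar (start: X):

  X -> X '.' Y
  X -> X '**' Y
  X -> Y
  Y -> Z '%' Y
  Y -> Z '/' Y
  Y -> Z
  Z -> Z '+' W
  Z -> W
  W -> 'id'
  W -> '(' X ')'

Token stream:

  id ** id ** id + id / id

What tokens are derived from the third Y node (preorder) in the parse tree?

id + id / id

[X [X [X [Y [Z [W id]]]] ** [Y [Z [W id]]]] ** [Y [Z [Z [W id]] + [W id]] / [Y [Z [W id]]]]]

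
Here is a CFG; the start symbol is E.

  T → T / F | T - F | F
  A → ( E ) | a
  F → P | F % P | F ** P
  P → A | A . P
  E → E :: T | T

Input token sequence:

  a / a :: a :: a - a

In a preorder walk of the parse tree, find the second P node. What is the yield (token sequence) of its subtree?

[E [E [E [T [T [F [P [A a]]]] / [F [P [A a]]]]] :: [T [F [P [A a]]]]] :: [T [T [F [P [A a]]]] - [F [P [A a]]]]]

a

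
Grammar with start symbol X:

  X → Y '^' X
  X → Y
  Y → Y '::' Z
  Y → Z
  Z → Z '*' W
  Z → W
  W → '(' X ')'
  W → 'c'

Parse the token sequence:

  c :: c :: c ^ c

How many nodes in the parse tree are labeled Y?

[X [Y [Y [Y [Z [W c]]] :: [Z [W c]]] :: [Z [W c]]] ^ [X [Y [Z [W c]]]]]

4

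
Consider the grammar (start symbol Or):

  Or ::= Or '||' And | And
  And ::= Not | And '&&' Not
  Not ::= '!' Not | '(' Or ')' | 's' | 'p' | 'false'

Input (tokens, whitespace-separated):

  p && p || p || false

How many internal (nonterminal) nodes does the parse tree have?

[Or [Or [Or [And [And [Not p]] && [Not p]]] || [And [Not p]]] || [And [Not false]]]

11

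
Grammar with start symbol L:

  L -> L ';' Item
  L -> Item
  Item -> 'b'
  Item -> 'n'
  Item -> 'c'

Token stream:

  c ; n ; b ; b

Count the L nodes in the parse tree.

4

[L [L [L [L [Item c]] ; [Item n]] ; [Item b]] ; [Item b]]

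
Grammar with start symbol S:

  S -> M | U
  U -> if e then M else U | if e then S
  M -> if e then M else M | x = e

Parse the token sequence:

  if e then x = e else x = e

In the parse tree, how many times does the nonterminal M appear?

[S [M if e then [M x = e] else [M x = e]]]

3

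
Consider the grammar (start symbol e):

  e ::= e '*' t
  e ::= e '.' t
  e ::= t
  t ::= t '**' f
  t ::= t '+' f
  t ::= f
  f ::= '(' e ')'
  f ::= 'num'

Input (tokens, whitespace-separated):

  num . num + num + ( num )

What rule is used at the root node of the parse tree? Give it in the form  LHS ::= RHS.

e ::= e '.' t

[e [e [t [f num]]] . [t [t [t [f num]] + [f num]] + [f ( [e [t [f num]]] )]]]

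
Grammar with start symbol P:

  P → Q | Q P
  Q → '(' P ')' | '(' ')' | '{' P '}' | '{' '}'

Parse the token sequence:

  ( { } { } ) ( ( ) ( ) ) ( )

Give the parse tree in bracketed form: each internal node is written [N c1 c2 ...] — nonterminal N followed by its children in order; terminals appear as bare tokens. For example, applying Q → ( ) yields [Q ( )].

[P [Q ( [P [Q { }] [P [Q { }]]] )] [P [Q ( [P [Q ( )] [P [Q ( )]]] )] [P [Q ( )]]]]

P
Q P
( P ) P
( Q P ) P
( { } P ) P
( { } Q ) P
( { } { } ) P
( { } { } ) Q P
( { } { } ) ( P ) P
( { } { } ) ( Q P ) P
( { } { } ) ( ( ) P ) P
( { } { } ) ( ( ) Q ) P
( { } { } ) ( ( ) ( ) ) P
( { } { } ) ( ( ) ( ) ) Q
( { } { } ) ( ( ) ( ) ) ( )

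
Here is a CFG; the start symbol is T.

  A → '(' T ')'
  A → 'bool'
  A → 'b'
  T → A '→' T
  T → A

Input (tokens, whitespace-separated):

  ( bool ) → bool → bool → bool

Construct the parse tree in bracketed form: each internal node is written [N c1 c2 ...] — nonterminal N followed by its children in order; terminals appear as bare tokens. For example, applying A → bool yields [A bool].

T
A → T
( T ) → T
( A ) → T
( bool ) → T
( bool ) → A → T
( bool ) → bool → T
( bool ) → bool → A → T
( bool ) → bool → bool → T
( bool ) → bool → bool → A
( bool ) → bool → bool → bool

[T [A ( [T [A bool]] )] → [T [A bool] → [T [A bool] → [T [A bool]]]]]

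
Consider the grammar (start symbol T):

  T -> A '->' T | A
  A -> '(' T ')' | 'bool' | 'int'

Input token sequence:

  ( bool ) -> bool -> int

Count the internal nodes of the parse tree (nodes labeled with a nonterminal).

[T [A ( [T [A bool]] )] -> [T [A bool] -> [T [A int]]]]

8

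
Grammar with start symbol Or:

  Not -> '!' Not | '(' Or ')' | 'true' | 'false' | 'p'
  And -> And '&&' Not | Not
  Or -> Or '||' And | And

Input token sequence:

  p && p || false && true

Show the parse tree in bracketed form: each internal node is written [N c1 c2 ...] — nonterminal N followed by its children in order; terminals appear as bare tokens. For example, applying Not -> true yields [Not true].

Or
Or || And
And || And
And && Not || And
Not && Not || And
p && Not || And
p && p || And
p && p || And && Not
p && p || Not && Not
p && p || false && Not
p && p || false && true

[Or [Or [And [And [Not p]] && [Not p]]] || [And [And [Not false]] && [Not true]]]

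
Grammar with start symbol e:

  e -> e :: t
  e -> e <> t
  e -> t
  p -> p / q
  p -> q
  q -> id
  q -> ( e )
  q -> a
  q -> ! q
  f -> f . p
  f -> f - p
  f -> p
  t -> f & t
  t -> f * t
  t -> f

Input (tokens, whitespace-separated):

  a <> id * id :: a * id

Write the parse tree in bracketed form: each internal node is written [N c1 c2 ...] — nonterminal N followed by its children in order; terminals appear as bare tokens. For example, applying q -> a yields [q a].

e
e :: t
e <> t :: t
t <> t :: t
f <> t :: t
p <> t :: t
q <> t :: t
a <> t :: t
a <> f * t :: t
a <> p * t :: t
a <> q * t :: t
a <> id * t :: t
a <> id * f :: t
a <> id * p :: t
a <> id * q :: t
a <> id * id :: t
a <> id * id :: f * t
a <> id * id :: p * t
a <> id * id :: q * t
a <> id * id :: a * t
a <> id * id :: a * f
a <> id * id :: a * p
a <> id * id :: a * q
a <> id * id :: a * id

[e [e [e [t [f [p [q a]]]]] <> [t [f [p [q id]]] * [t [f [p [q id]]]]]] :: [t [f [p [q a]]] * [t [f [p [q id]]]]]]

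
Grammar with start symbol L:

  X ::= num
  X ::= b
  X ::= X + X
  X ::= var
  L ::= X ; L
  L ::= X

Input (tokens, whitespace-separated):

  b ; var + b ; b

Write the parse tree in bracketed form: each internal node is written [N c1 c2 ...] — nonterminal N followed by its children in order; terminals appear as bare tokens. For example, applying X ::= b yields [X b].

[L [X b] ; [L [X [X var] + [X b]] ; [L [X b]]]]

L
X ; L
b ; L
b ; X ; L
b ; X + X ; L
b ; var + X ; L
b ; var + b ; L
b ; var + b ; X
b ; var + b ; b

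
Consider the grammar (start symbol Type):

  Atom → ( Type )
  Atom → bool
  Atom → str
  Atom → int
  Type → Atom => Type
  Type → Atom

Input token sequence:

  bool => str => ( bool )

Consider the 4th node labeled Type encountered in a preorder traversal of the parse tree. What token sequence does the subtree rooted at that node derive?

[Type [Atom bool] => [Type [Atom str] => [Type [Atom ( [Type [Atom bool]] )]]]]

bool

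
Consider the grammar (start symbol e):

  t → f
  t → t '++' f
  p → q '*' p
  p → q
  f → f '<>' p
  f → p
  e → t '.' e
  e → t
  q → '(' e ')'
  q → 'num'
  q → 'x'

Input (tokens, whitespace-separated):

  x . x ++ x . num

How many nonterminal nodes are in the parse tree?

[e [t [f [p [q x]]]] . [e [t [t [f [p [q x]]]] ++ [f [p [q x]]]] . [e [t [f [p [q num]]]]]]]

19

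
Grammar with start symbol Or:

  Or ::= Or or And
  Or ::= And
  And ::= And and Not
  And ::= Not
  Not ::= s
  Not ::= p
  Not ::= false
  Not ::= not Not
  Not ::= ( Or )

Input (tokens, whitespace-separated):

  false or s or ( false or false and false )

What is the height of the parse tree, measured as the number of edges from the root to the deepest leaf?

7

[Or [Or [Or [And [Not false]]] or [And [Not s]]] or [And [Not ( [Or [Or [And [Not false]]] or [And [And [Not false]] and [Not false]]] )]]]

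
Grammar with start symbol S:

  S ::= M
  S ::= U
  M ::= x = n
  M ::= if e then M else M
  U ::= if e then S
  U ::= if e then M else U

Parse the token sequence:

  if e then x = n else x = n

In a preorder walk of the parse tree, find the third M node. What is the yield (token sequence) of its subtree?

[S [M if e then [M x = n] else [M x = n]]]

x = n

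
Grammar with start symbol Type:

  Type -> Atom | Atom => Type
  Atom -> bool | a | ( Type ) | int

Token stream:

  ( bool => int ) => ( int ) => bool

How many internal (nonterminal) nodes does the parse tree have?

12

[Type [Atom ( [Type [Atom bool] => [Type [Atom int]]] )] => [Type [Atom ( [Type [Atom int]] )] => [Type [Atom bool]]]]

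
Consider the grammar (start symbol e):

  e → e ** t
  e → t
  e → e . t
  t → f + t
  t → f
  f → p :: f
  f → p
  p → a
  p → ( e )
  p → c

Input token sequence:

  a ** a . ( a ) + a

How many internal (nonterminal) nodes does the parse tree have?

19

[e [e [e [t [f [p a]]]] ** [t [f [p a]]]] . [t [f [p ( [e [t [f [p a]]]] )]] + [t [f [p a]]]]]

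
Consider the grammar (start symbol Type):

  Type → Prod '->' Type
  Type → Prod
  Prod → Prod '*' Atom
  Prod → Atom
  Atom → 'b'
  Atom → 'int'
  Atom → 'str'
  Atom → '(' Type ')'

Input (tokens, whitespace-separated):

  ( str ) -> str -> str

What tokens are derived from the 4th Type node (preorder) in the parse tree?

str

[Type [Prod [Atom ( [Type [Prod [Atom str]]] )]] -> [Type [Prod [Atom str]] -> [Type [Prod [Atom str]]]]]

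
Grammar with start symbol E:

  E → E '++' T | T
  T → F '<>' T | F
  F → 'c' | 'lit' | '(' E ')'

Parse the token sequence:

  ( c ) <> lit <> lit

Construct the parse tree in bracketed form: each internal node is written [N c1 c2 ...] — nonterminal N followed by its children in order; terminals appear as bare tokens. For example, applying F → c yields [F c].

E
T
F <> T
( E ) <> T
( T ) <> T
( F ) <> T
( c ) <> T
( c ) <> F <> T
( c ) <> lit <> T
( c ) <> lit <> F
( c ) <> lit <> lit

[E [T [F ( [E [T [F c]]] )] <> [T [F lit] <> [T [F lit]]]]]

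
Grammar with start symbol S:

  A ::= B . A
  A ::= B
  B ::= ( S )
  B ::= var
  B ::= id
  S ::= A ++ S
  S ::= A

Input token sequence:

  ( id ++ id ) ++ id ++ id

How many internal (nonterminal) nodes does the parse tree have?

[S [A [B ( [S [A [B id]] ++ [S [A [B id]]]] )]] ++ [S [A [B id]] ++ [S [A [B id]]]]]

15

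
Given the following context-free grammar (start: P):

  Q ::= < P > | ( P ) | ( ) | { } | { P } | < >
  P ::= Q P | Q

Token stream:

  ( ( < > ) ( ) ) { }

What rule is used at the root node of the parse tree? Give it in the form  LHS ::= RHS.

P ::= Q P

[P [Q ( [P [Q ( [P [Q < >]] )] [P [Q ( )]]] )] [P [Q { }]]]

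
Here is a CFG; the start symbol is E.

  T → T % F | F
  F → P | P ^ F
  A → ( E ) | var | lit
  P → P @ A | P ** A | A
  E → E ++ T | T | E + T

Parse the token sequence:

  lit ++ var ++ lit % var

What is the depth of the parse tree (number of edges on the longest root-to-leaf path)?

[E [E [E [T [F [P [A lit]]]]] ++ [T [F [P [A var]]]]] ++ [T [T [F [P [A lit]]]] % [F [P [A var]]]]]

7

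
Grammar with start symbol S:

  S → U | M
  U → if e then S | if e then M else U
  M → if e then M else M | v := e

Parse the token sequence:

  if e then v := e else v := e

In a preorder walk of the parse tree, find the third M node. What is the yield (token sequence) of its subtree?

v := e

[S [M if e then [M v := e] else [M v := e]]]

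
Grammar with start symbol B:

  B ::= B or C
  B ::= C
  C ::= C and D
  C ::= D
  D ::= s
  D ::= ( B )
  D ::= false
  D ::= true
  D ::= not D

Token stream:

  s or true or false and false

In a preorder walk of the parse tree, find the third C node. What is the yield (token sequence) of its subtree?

false and false

[B [B [B [C [D s]]] or [C [D true]]] or [C [C [D false]] and [D false]]]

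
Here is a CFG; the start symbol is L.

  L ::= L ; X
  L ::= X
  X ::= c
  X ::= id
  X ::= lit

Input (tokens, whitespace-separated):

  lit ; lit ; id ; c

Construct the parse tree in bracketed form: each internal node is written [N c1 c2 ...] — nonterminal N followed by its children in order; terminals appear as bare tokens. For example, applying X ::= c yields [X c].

L
L ; X
L ; X ; X
L ; X ; X ; X
X ; X ; X ; X
lit ; X ; X ; X
lit ; lit ; X ; X
lit ; lit ; id ; X
lit ; lit ; id ; c

[L [L [L [L [X lit]] ; [X lit]] ; [X id]] ; [X c]]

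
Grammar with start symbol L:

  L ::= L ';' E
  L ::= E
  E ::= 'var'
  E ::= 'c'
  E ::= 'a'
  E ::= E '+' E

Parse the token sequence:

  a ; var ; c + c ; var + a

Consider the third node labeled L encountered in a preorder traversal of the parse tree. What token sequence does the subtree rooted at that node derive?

[L [L [L [L [E a]] ; [E var]] ; [E [E c] + [E c]]] ; [E [E var] + [E a]]]

a ; var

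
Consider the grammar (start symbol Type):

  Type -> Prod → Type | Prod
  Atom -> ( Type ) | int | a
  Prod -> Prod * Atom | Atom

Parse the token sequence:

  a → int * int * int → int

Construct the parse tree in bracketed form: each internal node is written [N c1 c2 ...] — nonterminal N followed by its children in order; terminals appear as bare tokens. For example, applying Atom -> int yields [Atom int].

[Type [Prod [Atom a]] → [Type [Prod [Prod [Prod [Atom int]] * [Atom int]] * [Atom int]] → [Type [Prod [Atom int]]]]]

Type
Prod → Type
Atom → Type
a → Type
a → Prod → Type
a → Prod * Atom → Type
a → Prod * Atom * Atom → Type
a → Atom * Atom * Atom → Type
a → int * Atom * Atom → Type
a → int * int * Atom → Type
a → int * int * int → Type
a → int * int * int → Prod
a → int * int * int → Atom
a → int * int * int → int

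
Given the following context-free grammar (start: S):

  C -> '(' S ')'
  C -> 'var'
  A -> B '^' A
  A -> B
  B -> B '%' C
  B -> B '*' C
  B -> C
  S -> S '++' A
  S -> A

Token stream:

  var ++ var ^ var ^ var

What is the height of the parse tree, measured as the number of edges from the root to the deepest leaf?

6

[S [S [A [B [C var]]]] ++ [A [B [C var]] ^ [A [B [C var]] ^ [A [B [C var]]]]]]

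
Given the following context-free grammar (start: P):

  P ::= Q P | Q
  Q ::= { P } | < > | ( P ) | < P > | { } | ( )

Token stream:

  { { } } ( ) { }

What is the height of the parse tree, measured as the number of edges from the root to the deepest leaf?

4

[P [Q { [P [Q { }]] }] [P [Q ( )] [P [Q { }]]]]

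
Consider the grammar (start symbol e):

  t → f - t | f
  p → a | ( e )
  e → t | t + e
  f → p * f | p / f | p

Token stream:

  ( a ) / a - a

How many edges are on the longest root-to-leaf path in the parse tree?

[e [t [f [p ( [e [t [f [p a]]]] )] / [f [p a]]] - [t [f [p a]]]]]

8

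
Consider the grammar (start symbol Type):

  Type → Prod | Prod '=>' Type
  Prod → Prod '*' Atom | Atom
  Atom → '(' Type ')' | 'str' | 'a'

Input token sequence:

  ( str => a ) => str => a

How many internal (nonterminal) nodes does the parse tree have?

[Type [Prod [Atom ( [Type [Prod [Atom str]] => [Type [Prod [Atom a]]]] )]] => [Type [Prod [Atom str]] => [Type [Prod [Atom a]]]]]

15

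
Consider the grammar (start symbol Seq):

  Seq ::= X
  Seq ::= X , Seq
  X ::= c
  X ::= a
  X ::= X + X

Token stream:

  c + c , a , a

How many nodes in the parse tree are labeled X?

5

[Seq [X [X c] + [X c]] , [Seq [X a] , [Seq [X a]]]]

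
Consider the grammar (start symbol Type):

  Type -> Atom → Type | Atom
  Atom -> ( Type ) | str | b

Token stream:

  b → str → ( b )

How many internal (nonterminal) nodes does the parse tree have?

8

[Type [Atom b] → [Type [Atom str] → [Type [Atom ( [Type [Atom b]] )]]]]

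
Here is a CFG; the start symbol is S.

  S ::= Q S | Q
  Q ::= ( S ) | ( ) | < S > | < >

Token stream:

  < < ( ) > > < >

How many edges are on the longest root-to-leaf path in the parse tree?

6

[S [Q < [S [Q < [S [Q ( )]] >]] >] [S [Q < >]]]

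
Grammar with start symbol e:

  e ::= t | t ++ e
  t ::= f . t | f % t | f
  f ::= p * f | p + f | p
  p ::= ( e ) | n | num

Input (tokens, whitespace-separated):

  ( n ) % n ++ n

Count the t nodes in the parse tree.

[e [t [f [p ( [e [t [f [p n]]]] )]] % [t [f [p n]]]] ++ [e [t [f [p n]]]]]

4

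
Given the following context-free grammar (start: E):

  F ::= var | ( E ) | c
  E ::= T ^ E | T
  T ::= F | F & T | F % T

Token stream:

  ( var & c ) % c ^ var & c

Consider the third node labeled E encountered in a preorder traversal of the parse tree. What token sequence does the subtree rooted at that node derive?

[E [T [F ( [E [T [F var] & [T [F c]]]] )] % [T [F c]]] ^ [E [T [F var] & [T [F c]]]]]

var & c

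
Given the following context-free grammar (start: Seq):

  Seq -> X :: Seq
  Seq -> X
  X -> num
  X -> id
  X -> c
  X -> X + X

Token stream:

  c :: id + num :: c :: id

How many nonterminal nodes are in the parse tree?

10

[Seq [X c] :: [Seq [X [X id] + [X num]] :: [Seq [X c] :: [Seq [X id]]]]]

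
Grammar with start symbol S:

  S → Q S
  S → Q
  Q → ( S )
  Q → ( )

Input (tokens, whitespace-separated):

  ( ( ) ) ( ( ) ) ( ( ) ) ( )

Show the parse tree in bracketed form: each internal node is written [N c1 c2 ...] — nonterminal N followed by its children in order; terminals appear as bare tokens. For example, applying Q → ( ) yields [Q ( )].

S
Q S
( S ) S
( Q ) S
( ( ) ) S
( ( ) ) Q S
( ( ) ) ( S ) S
( ( ) ) ( Q ) S
( ( ) ) ( ( ) ) S
( ( ) ) ( ( ) ) Q S
( ( ) ) ( ( ) ) ( S ) S
( ( ) ) ( ( ) ) ( Q ) S
( ( ) ) ( ( ) ) ( ( ) ) S
( ( ) ) ( ( ) ) ( ( ) ) Q
( ( ) ) ( ( ) ) ( ( ) ) ( )

[S [Q ( [S [Q ( )]] )] [S [Q ( [S [Q ( )]] )] [S [Q ( [S [Q ( )]] )] [S [Q ( )]]]]]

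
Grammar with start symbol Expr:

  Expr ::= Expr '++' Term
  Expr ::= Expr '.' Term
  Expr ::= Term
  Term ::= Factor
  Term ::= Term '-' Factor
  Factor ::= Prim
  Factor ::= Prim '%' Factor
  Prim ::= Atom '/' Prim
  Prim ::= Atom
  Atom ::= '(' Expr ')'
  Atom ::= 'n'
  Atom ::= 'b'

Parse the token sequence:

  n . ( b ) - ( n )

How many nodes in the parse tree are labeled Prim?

[Expr [Expr [Term [Factor [Prim [Atom n]]]]] . [Term [Term [Factor [Prim [Atom ( [Expr [Term [Factor [Prim [Atom b]]]]] )]]]] - [Factor [Prim [Atom ( [Expr [Term [Factor [Prim [Atom n]]]]] )]]]]]

5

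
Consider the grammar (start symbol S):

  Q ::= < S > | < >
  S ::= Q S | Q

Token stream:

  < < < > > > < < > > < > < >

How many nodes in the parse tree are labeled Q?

[S [Q < [S [Q < [S [Q < >]] >]] >] [S [Q < [S [Q < >]] >] [S [Q < >] [S [Q < >]]]]]

7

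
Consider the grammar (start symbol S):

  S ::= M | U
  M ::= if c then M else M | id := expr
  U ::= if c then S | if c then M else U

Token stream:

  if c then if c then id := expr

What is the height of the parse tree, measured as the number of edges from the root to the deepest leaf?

[S [U if c then [S [U if c then [S [M id := expr]]]]]]

6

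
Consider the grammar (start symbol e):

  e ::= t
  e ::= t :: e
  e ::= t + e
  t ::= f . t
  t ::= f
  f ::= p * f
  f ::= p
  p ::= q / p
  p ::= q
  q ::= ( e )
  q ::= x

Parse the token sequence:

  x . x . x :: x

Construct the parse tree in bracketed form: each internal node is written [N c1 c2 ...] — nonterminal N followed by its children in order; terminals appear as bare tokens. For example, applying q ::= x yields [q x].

e
t :: e
f . t :: e
p . t :: e
q . t :: e
x . t :: e
x . f . t :: e
x . p . t :: e
x . q . t :: e
x . x . t :: e
x . x . f :: e
x . x . p :: e
x . x . q :: e
x . x . x :: e
x . x . x :: t
x . x . x :: f
x . x . x :: p
x . x . x :: q
x . x . x :: x

[e [t [f [p [q x]]] . [t [f [p [q x]]] . [t [f [p [q x]]]]]] :: [e [t [f [p [q x]]]]]]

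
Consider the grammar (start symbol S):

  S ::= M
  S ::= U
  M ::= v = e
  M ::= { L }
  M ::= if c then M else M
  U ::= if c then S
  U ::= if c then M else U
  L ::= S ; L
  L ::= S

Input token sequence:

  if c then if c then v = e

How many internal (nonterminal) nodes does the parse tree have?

[S [U if c then [S [U if c then [S [M v = e]]]]]]

6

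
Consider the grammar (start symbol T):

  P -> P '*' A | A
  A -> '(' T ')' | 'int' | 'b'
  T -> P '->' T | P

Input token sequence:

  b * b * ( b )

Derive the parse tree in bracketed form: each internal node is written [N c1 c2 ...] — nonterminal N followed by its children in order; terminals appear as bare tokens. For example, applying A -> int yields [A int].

[T [P [P [P [A b]] * [A b]] * [A ( [T [P [A b]]] )]]]

T
P
P * A
P * A * A
A * A * A
b * A * A
b * b * A
b * b * ( T )
b * b * ( P )
b * b * ( A )
b * b * ( b )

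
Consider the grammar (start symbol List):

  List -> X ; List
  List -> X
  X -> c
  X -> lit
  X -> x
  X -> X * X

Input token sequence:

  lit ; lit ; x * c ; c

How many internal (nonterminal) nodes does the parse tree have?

[List [X lit] ; [List [X lit] ; [List [X [X x] * [X c]] ; [List [X c]]]]]

10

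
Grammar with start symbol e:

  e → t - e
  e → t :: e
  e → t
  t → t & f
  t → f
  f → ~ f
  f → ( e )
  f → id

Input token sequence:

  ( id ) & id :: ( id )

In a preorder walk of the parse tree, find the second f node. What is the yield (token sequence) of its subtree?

id

[e [t [t [f ( [e [t [f id]]] )]] & [f id]] :: [e [t [f ( [e [t [f id]]] )]]]]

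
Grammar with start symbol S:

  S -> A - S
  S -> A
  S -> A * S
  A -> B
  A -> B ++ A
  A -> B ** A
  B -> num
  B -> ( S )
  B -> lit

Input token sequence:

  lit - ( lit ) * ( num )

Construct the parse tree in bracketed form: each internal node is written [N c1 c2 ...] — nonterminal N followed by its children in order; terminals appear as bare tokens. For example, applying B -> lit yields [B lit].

S
A - S
B - S
lit - S
lit - A * S
lit - B * S
lit - ( S ) * S
lit - ( A ) * S
lit - ( B ) * S
lit - ( lit ) * S
lit - ( lit ) * A
lit - ( lit ) * B
lit - ( lit ) * ( S )
lit - ( lit ) * ( A )
lit - ( lit ) * ( B )
lit - ( lit ) * ( num )

[S [A [B lit]] - [S [A [B ( [S [A [B lit]]] )]] * [S [A [B ( [S [A [B num]]] )]]]]]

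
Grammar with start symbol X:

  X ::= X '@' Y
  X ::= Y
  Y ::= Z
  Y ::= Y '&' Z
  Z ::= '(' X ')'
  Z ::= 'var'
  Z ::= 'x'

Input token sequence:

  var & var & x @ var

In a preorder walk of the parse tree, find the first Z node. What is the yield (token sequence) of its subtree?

[X [X [Y [Y [Y [Z var]] & [Z var]] & [Z x]]] @ [Y [Z var]]]

var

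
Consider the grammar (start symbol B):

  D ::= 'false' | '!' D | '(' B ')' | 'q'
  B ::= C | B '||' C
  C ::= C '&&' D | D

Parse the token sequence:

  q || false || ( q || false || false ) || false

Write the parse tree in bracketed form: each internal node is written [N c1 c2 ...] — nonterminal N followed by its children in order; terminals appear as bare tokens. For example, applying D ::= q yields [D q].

[B [B [B [B [C [D q]]] || [C [D false]]] || [C [D ( [B [B [B [C [D q]]] || [C [D false]]] || [C [D false]]] )]]] || [C [D false]]]

B
B || C
B || C || C
B || C || C || C
C || C || C || C
D || C || C || C
q || C || C || C
q || D || C || C
q || false || C || C
q || false || D || C
q || false || ( B ) || C
q || false || ( B || C ) || C
q || false || ( B || C || C ) || C
q || false || ( C || C || C ) || C
q || false || ( D || C || C ) || C
q || false || ( q || C || C ) || C
q || false || ( q || D || C ) || C
q || false || ( q || false || C ) || C
q || false || ( q || false || D ) || C
q || false || ( q || false || false ) || C
q || false || ( q || false || false ) || D
q || false || ( q || false || false ) || false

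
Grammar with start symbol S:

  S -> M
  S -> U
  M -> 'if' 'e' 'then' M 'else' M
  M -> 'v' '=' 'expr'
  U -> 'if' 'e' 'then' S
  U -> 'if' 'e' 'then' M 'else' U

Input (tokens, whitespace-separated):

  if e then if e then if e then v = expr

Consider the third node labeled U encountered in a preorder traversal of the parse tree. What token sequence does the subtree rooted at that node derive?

[S [U if e then [S [U if e then [S [U if e then [S [M v = expr]]]]]]]]

if e then v = expr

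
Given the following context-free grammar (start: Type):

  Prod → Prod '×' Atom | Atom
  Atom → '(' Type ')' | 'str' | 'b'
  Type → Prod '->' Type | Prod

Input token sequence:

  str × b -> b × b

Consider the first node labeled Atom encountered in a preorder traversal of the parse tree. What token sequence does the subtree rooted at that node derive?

str

[Type [Prod [Prod [Atom str]] × [Atom b]] -> [Type [Prod [Prod [Atom b]] × [Atom b]]]]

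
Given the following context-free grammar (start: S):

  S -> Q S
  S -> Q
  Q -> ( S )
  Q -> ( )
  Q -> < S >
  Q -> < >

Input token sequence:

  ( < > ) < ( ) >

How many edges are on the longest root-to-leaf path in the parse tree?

5

[S [Q ( [S [Q < >]] )] [S [Q < [S [Q ( )]] >]]]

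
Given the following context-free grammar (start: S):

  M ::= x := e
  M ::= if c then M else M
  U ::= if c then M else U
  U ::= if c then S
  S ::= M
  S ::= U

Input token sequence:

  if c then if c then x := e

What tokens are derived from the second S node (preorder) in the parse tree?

[S [U if c then [S [U if c then [S [M x := e]]]]]]

if c then x := e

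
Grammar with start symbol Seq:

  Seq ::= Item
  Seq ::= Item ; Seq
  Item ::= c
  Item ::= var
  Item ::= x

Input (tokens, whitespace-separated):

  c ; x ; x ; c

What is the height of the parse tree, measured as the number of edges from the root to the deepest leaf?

5

[Seq [Item c] ; [Seq [Item x] ; [Seq [Item x] ; [Seq [Item c]]]]]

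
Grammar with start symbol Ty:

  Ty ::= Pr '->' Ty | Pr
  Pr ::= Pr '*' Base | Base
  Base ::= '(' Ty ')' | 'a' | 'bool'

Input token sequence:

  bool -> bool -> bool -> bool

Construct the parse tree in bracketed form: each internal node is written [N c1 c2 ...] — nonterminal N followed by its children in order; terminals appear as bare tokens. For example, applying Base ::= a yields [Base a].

[Ty [Pr [Base bool]] -> [Ty [Pr [Base bool]] -> [Ty [Pr [Base bool]] -> [Ty [Pr [Base bool]]]]]]

Ty
Pr -> Ty
Base -> Ty
bool -> Ty
bool -> Pr -> Ty
bool -> Base -> Ty
bool -> bool -> Ty
bool -> bool -> Pr -> Ty
bool -> bool -> Base -> Ty
bool -> bool -> bool -> Ty
bool -> bool -> bool -> Pr
bool -> bool -> bool -> Base
bool -> bool -> bool -> bool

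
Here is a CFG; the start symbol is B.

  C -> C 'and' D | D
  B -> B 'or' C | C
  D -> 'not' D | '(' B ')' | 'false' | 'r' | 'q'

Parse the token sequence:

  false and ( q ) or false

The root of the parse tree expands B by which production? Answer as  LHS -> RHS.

[B [B [C [C [D false]] and [D ( [B [C [D q]]] )]]] or [C [D false]]]

B -> B 'or' C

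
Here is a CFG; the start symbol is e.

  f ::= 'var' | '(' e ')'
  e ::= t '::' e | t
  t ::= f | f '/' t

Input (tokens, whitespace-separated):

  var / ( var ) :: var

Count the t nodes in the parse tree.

4

[e [t [f var] / [t [f ( [e [t [f var]]] )]]] :: [e [t [f var]]]]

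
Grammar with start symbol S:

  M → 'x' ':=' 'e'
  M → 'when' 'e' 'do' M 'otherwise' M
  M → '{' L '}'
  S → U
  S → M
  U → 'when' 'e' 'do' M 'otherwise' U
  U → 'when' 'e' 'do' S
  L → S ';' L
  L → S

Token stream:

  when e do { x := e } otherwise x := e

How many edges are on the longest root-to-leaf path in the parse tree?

6

[S [M when e do [M { [L [S [M x := e]]] }] otherwise [M x := e]]]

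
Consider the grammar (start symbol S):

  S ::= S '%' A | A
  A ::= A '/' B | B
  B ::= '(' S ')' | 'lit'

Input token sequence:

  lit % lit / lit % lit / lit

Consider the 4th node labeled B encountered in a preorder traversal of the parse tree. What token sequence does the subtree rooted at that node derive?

lit

[S [S [S [A [B lit]]] % [A [A [B lit]] / [B lit]]] % [A [A [B lit]] / [B lit]]]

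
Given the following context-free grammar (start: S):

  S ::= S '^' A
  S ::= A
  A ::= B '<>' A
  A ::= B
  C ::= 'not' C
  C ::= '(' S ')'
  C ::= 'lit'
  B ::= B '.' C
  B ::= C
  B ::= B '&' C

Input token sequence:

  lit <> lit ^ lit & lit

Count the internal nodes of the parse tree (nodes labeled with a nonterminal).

[S [S [A [B [C lit]] <> [A [B [C lit]]]]] ^ [A [B [B [C lit]] & [C lit]]]]

13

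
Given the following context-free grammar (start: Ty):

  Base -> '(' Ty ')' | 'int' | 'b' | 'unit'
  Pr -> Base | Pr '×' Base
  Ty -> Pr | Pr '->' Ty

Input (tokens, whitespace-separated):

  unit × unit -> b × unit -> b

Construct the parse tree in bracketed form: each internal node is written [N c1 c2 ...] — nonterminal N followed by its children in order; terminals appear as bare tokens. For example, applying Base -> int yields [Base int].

[Ty [Pr [Pr [Base unit]] × [Base unit]] -> [Ty [Pr [Pr [Base b]] × [Base unit]] -> [Ty [Pr [Base b]]]]]

Ty
Pr -> Ty
Pr × Base -> Ty
Base × Base -> Ty
unit × Base -> Ty
unit × unit -> Ty
unit × unit -> Pr -> Ty
unit × unit -> Pr × Base -> Ty
unit × unit -> Base × Base -> Ty
unit × unit -> b × Base -> Ty
unit × unit -> b × unit -> Ty
unit × unit -> b × unit -> Pr
unit × unit -> b × unit -> Base
unit × unit -> b × unit -> b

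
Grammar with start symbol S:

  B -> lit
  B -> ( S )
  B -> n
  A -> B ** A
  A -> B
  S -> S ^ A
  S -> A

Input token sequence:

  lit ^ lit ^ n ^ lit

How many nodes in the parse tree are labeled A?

[S [S [S [S [A [B lit]]] ^ [A [B lit]]] ^ [A [B n]]] ^ [A [B lit]]]

4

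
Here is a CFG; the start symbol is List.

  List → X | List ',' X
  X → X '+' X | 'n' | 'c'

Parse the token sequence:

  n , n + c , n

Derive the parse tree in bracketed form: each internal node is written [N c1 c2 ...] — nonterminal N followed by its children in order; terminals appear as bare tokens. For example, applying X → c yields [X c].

List
List , X
List , X , X
X , X , X
n , X , X
n , X + X , X
n , n + X , X
n , n + c , X
n , n + c , n

[List [List [List [X n]] , [X [X n] + [X c]]] , [X n]]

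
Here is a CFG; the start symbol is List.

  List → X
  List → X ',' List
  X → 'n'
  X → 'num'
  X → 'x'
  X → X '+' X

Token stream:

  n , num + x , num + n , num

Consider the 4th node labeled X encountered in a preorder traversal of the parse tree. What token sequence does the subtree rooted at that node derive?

x

[List [X n] , [List [X [X num] + [X x]] , [List [X [X num] + [X n]] , [List [X num]]]]]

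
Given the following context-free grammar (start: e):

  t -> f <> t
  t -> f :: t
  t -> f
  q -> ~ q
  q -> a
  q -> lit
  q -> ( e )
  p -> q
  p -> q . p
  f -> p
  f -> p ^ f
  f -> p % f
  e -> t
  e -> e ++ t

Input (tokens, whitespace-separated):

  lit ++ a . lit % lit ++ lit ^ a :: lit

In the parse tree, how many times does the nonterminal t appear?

4

[e [e [e [t [f [p [q lit]]]]] ++ [t [f [p [q a] . [p [q lit]]] % [f [p [q lit]]]]]] ++ [t [f [p [q lit]] ^ [f [p [q a]]]] :: [t [f [p [q lit]]]]]]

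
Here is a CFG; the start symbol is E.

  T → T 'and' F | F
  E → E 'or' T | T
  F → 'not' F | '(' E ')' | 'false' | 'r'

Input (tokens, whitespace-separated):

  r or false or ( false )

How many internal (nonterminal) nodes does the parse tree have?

12

[E [E [E [T [F r]]] or [T [F false]]] or [T [F ( [E [T [F false]]] )]]]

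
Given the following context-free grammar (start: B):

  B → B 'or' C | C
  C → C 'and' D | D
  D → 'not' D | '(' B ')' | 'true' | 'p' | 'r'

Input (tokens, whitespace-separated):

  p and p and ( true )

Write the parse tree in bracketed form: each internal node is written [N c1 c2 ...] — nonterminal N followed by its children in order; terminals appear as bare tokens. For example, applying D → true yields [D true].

[B [C [C [C [D p]] and [D p]] and [D ( [B [C [D true]]] )]]]

B
C
C and D
C and D and D
D and D and D
p and D and D
p and p and D
p and p and ( B )
p and p and ( C )
p and p and ( D )
p and p and ( true )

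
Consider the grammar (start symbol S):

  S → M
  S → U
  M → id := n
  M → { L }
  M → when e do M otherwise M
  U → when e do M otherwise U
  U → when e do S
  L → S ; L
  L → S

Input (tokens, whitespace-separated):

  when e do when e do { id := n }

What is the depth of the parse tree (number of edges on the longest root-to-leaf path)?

[S [U when e do [S [U when e do [S [M { [L [S [M id := n]]] }]]]]]]

9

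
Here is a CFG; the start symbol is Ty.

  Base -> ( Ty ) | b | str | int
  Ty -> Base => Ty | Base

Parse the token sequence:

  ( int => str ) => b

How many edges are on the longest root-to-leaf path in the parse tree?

[Ty [Base ( [Ty [Base int] => [Ty [Base str]]] )] => [Ty [Base b]]]

5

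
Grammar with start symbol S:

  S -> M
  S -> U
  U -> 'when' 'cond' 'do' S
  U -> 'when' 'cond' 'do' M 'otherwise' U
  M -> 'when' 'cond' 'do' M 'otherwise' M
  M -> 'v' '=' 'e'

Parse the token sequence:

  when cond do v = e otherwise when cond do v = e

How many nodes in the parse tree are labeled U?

2

[S [U when cond do [M v = e] otherwise [U when cond do [S [M v = e]]]]]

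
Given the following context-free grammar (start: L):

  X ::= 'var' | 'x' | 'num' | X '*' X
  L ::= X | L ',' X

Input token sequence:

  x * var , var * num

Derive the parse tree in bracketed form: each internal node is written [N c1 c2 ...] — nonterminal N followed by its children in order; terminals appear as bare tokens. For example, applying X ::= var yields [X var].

[L [L [X [X x] * [X var]]] , [X [X var] * [X num]]]

L
L , X
X , X
X * X , X
x * X , X
x * var , X
x * var , X * X
x * var , var * X
x * var , var * num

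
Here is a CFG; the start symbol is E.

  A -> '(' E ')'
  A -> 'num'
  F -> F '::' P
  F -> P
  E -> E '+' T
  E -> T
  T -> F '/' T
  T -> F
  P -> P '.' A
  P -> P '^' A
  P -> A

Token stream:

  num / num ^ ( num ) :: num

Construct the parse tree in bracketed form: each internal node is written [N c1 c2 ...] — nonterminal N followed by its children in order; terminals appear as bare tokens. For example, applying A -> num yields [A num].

E
T
F / T
P / T
A / T
num / T
num / F
num / F :: P
num / P :: P
num / P ^ A :: P
num / A ^ A :: P
num / num ^ A :: P
num / num ^ ( E ) :: P
num / num ^ ( T ) :: P
num / num ^ ( F ) :: P
num / num ^ ( P ) :: P
num / num ^ ( A ) :: P
num / num ^ ( num ) :: P
num / num ^ ( num ) :: A
num / num ^ ( num ) :: num

[E [T [F [P [A num]]] / [T [F [F [P [P [A num]] ^ [A ( [E [T [F [P [A num]]]]] )]]] :: [P [A num]]]]]]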